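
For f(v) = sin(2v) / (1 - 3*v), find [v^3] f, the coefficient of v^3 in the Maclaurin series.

50/3

Expand 1/(denominator) as a geometric series and multiply by the numerator's series.
f(0) = 0
f′(0) = 2
f′′(0) = 12
f′′′(0) = 100
Then c_k = f^(k)(0)/k! gives each Taylor coefficient.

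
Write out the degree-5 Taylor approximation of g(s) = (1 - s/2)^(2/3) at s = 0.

Use the known series and substitute for the argument.

-7*s^5/11664 - 7*s^4/3888 - s^3/162 - s^2/36 - s/3 + 1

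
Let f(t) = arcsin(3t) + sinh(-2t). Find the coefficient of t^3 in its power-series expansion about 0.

19/6

Add the two expansions coefficient-wise.
f(0) = 0
f′(0) = 1
f′′(0) = 0
f′′′(0) = 19
Dividing each by k! gives the coefficients c_0, ..., c_3.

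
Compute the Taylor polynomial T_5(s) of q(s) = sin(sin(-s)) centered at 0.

Let u equal the inner series; expand the outer function in u and truncate.

-s^5/10 + s^3/3 - s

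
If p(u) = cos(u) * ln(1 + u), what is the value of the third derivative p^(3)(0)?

-1

Write out both Maclaurin series and multiply, keeping only the needed powers.
The coefficient of u^3 in the expansion is -1/6, so p′′′(0) = 3! * (-1/6) = -1.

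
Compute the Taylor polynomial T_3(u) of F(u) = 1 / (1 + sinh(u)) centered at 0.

-7*u^3/6 + u^2 - u + 1

Expand as Σ (-1)^k u^k with u equal to the inner function's series.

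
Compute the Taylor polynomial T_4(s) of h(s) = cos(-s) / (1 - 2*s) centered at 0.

Multiply the numerator's expansion by the denominator's geometric series.
h(0) = 1
h′(0) = 2
h′′(0) = 7
h′′′(0) = 42
h^(4)(0) = 337
Dividing each by k! gives the coefficients c_0, ..., c_4.

337*s^4/24 + 7*s^3 + 7*s^2/2 + 2*s + 1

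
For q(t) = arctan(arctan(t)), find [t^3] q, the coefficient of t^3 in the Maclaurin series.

Substitute the inner expansion into the outer series and collect powers.
[t^0] = 0;  [t^1] = 1;  [t^2] = 0;  [t^3] = -2/3.
So c_3 = q′′′(0)/3! = -2/3.

-2/3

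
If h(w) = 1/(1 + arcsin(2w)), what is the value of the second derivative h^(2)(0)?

Substitute the inner expansion into the outer series and collect powers.
From the series, [w^2] h = 4; multiply by 2! = 2 to get 8.

8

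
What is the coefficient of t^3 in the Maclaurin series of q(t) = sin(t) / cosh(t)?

Invert the denominator's series and multiply.
q(0) = 0
q′(0) = 1
q′′(0) = 0
q′′′(0) = -4
So c_3 = q′′′(0)/3! = -2/3.

-2/3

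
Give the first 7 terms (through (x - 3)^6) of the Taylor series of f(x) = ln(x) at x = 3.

-(x - 3)^6/4374 + (x - 3)^5/1215 - (x - 3)^4/324 + (x - 3)^3/81 - (x - 3)^2/18 + (x - 3)/3 + ln(3)

Differentiate repeatedly and evaluate at the center.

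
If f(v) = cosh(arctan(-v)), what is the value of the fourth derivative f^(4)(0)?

-7

Substitute the inner expansion into the outer series and collect powers.
From the series, [v^4] f = -7/24; multiply by 4! = 24 to get -7.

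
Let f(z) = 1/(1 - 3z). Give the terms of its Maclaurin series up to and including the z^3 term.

Differentiate repeatedly and evaluate at the center.
f(0) = 1
f′(0) = 3
f′′(0) = 18
f′′′(0) = 162

27*z^3 + 9*z^2 + 3*z + 1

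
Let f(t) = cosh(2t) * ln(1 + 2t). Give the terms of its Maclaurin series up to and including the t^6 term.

-20*t^6 + 196*t^5/15 - 8*t^4 + 20*t^3/3 - 2*t^2 + 2*t

Multiply the two series term by term and collect like powers.
[t^0] = 0;  [t^1] = 2;  [t^2] = -2;  [t^3] = 20/3;  [t^4] = -8;  [t^5] = 196/15;  [t^6] = -20.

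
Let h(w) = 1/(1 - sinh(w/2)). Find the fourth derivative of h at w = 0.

Let u equal the inner series; expand the outer function in u and truncate.
From the series, [w^4] h = 1/12; multiply by 4! = 24 to get 2.

2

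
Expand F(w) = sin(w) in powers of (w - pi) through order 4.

F(pi) = 0
F′(pi) = -1
F′′(pi) = 0
F′′′(pi) = 1
F^(4)(pi) = 0
The Taylor polynomial is Σ F^(k)(pi)/k! · (w - pi)^k.

(w - pi)^3/6 - (w - pi)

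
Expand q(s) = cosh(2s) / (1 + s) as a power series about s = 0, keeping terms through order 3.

Expand each factor separately, then convolve coefficients.
[s^0] = 1;  [s^1] = -1;  [s^2] = 3;  [s^3] = -3.

-3*s^3 + 3*s^2 - s + 1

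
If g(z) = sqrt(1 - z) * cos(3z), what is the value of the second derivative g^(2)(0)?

-37/4

Expand each factor separately, then convolve coefficients.
From the series, [z^2] g = -37/8; multiply by 2! = 2 to get -37/4.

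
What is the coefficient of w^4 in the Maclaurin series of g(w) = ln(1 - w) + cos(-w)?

-5/24

Add the two expansions coefficient-wise.
[w^0] = 1;  [w^1] = -1;  [w^2] = -1;  [w^3] = -1/3;  [w^4] = -5/24.
So c_4 = g^(4)(0)/4! = -5/24.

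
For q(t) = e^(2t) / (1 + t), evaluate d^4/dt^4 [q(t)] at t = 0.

8

Expand each factor separately, then convolve coefficients.
The coefficient of t^4 in the expansion is 1/3, so q^(4)(0) = 4! * (1/3) = 8.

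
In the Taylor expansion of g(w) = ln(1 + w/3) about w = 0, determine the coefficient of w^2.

Apply the Taylor formula c_k = f^(k)(a)/k!.
[w^0] = 0;  [w^1] = 1/3;  [w^2] = -1/18.
So c_2 = g′′(0)/2! = -1/18.

-1/18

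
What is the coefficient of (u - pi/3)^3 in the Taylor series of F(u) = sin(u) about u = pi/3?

F(pi/3) = sqrt(3)/2
F′(pi/3) = 1/2
F′′(pi/3) = -sqrt(3)/2
F′′′(pi/3) = -1/2
So c_3 = F′′′(pi/3)/3! = -1/12.

-1/12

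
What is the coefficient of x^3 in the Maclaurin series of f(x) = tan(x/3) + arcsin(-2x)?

-107/81

Expand each term separately and add.
f(0) = 0
f′(0) = -5/3
f′′(0) = 0
f′′′(0) = -214/27
So c_3 = f′′′(0)/3! = -107/81.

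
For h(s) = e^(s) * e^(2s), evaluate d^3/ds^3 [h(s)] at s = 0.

Expand each factor separately, then convolve coefficients.
From the series, [s^3] h = 9/2; multiply by 3! = 6 to get 27.

27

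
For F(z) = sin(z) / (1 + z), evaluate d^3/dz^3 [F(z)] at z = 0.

5

Multiply the two series term by term and collect like powers.
From the series, [z^3] F = 5/6; multiply by 3! = 6 to get 5.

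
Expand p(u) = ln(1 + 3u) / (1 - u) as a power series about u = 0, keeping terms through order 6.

Write out both Maclaurin series and multiply, keeping only the needed powers.

-1713*u^6/20 + 717*u^5/20 - 51*u^4/4 + 15*u^3/2 - 3*u^2/2 + 3*u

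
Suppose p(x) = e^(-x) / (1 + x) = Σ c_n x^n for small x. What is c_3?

-8/3

Write out both Maclaurin series and multiply, keeping only the needed powers.
p(0) = 1
p′(0) = -2
p′′(0) = 5
p′′′(0) = -16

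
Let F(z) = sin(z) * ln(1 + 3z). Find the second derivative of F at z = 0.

6

Take the Cauchy product of the two expansions.
The coefficient of z^2 in the expansion is 3, so F′′(0) = 2! * (3) = 6.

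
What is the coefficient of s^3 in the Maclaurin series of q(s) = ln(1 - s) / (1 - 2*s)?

Use 1/(1 - r) = Σ r^k on the denominator, then take the Cauchy product.
q(0) = 0
q′(0) = -1
q′′(0) = -5
q′′′(0) = -32
So c_3 = q′′′(0)/3! = -16/3.

-16/3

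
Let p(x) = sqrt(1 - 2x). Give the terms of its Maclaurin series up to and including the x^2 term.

-x^2/2 - x + 1

p(0) = 1
p′(0) = -1
p′′(0) = -1
Dividing each by k! gives the coefficients c_0, ..., c_2.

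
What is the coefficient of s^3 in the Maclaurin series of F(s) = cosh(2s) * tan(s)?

7/3

Take the Cauchy product of the two expansions.
F(0) = 0
F′(0) = 1
F′′(0) = 0
F′′′(0) = 14
Then c_k = F^(k)(0)/k! gives each Taylor coefficient.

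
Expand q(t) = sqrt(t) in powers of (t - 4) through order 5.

7*(t - 4)^5/131072 - 5*(t - 4)^4/16384 + (t - 4)^3/512 - (t - 4)^2/64 + (t - 4)/4 + 2

q(4) = 2
q′(4) = 1/4
q′′(4) = -1/32
q′′′(4) = 3/256
q^(4)(4) = -15/2048
q^(5)(4) = 105/16384
Dividing each by k! gives the coefficients c_0, ..., c_5.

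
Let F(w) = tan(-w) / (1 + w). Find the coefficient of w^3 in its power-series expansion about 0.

-4/3

Expand each factor separately, then convolve coefficients.
F(0) = 0
F′(0) = -1
F′′(0) = 2
F′′′(0) = -8
So c_3 = F′′′(0)/3! = -4/3.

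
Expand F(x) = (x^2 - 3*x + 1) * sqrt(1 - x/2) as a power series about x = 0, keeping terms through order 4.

Shift and add copies of the series according to the polynomial's terms.
F(0) = 1
F′(0) = -13/4
F′′(0) = 55/16
F′′′(0) = -63/64
F^(4)(0) = -63/256

-21*x^4/2048 - 21*x^3/128 + 55*x^2/32 - 13*x/4 + 1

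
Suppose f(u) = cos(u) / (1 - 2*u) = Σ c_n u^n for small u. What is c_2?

7/2

Use 1/(1 - r) = Σ r^k on the denominator, then take the Cauchy product.
f(0) = 1
f′(0) = 2
f′′(0) = 7
Then c_k = f^(k)(0)/k! gives each Taylor coefficient.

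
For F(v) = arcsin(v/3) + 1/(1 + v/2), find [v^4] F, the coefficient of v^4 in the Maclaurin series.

Add the two expansions coefficient-wise.
F(0) = 1
F′(0) = -1/6
F′′(0) = 1/2
F′′′(0) = -77/108
F^(4)(0) = 3/2
Dividing each by k! gives the coefficients c_0, ..., c_4.

1/16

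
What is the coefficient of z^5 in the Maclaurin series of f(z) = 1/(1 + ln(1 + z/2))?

Compose series: expand the inner function first, then feed it into the outer expansion.
f(0) = 1
f′(0) = -1/2
f′′(0) = 3/4
f′′′(0) = -7/4
f^(4)(0) = 11/2
f^(5)(0) = -347/16

-347/1920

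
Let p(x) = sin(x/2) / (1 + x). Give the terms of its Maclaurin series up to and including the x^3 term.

23*x^3/48 - x^2/2 + x/2

Take the Cauchy product of the two expansions.
p(0) = 0
p′(0) = 1/2
p′′(0) = -1
p′′′(0) = 23/8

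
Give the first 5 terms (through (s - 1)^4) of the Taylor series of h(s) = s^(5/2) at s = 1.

Use the known series and substitute for the argument.
h(1) = 1
h′(1) = 5/2
h′′(1) = 15/4
h′′′(1) = 15/8
h^(4)(1) = -15/16

-5*(s - 1)^4/128 + 5*(s - 1)^3/16 + 15*(s - 1)^2/8 + 5*(s - 1)/2 + 1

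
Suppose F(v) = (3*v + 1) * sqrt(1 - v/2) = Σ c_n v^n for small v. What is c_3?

Shift and add copies of the series according to the polynomial's terms.
F(0) = 1
F′(0) = 11/4
F′′(0) = -25/16
F′′′(0) = -39/64
The Taylor polynomial is Σ F^(k)(0)/k! · v^k.

-13/128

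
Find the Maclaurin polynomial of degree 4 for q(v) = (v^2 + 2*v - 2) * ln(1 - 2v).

Multiply each power in the prefactor through the base expansion.
q(0) = 0
q′(0) = 4
q′′(0) = 0
q′′′(0) = -4
q^(4)(0) = 16

2*v^4/3 - 2*v^3/3 + 4*v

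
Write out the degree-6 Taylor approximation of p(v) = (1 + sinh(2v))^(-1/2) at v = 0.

6521*v^6/240 - 1561*v^5/120 + 51*v^4/8 - 19*v^3/6 + 3*v^2/2 - v + 1

Let u equal the inner series; expand the outer function in u and truncate.
p(0) = 1
p′(0) = -1
p′′(0) = 3
p′′′(0) = -19
p^(4)(0) = 153
p^(5)(0) = -1561
p^(6)(0) = 19563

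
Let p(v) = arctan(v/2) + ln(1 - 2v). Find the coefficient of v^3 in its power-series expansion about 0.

Expand each term separately and add.
p(0) = 0
p′(0) = -3/2
p′′(0) = -4
p′′′(0) = -65/4

-65/24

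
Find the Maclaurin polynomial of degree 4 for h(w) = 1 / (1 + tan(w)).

Write 1/(1+u) = 1 - u + u^2 - u^3 + ... and substitute the series for u.

5*w^4/3 - 4*w^3/3 + w^2 - w + 1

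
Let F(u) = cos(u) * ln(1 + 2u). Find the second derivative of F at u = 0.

-4

Multiply the two series term by term and collect like powers.
From the series, [u^2] F = -2; multiply by 2! = 2 to get -4.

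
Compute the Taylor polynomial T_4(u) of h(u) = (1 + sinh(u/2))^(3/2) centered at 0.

Substitute the inner expansion into the outer series and collect powers.

19*u^4/2048 + 3*u^3/128 + 3*u^2/32 + 3*u/4 + 1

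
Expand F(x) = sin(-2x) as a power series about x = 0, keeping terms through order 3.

4*x^3/3 - 2*x

Use the known series and substitute for the argument.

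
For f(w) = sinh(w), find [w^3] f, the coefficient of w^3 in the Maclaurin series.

1/6

Use the known series and substitute for the argument.
f(0) = 0
f′(0) = 1
f′′(0) = 0
f′′′(0) = 1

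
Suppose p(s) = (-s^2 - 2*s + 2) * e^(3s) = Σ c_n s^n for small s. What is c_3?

Distribute the polynomial across the series and collect like powers.
[s^0] = 2;  [s^1] = 4;  [s^2] = 2;  [s^3] = -3.
So c_3 = p′′′(0)/3! = -3.

-3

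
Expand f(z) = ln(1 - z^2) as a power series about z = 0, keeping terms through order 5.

-z^4/2 - z^2

f(0) = 0
f′(0) = 0
f′′(0) = -2
f′′′(0) = 0
f^(4)(0) = -12
f^(5)(0) = 0
Dividing each by k! gives the coefficients c_0, ..., c_5.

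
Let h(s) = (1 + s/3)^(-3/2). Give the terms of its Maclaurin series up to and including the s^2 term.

5*s^2/24 - s/2 + 1

h(0) = 1
h′(0) = -1/2
h′′(0) = 5/12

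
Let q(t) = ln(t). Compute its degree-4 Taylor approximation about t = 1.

q(1) = 0
q′(1) = 1
q′′(1) = -1
q′′′(1) = 2
q^(4)(1) = -6

-(t - 1)^4/4 + (t - 1)^3/3 - (t - 1)^2/2 + (t - 1)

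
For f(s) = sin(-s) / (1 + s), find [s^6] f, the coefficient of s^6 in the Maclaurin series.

Multiply the two series term by term and collect like powers.
f(0) = 0
f′(0) = -1
f′′(0) = 2
f′′′(0) = -5
f^(4)(0) = 20
f^(5)(0) = -101
f^(6)(0) = 606
So c_6 = f^(6)(0)/6! = 101/120.

101/120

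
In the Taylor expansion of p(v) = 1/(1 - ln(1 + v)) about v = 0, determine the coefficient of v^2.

1/2

Substitute the inner expansion into the outer series and collect powers.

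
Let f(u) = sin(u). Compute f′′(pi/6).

-1/2

Compute the successive derivatives at the expansion point and divide by k!.
The coefficient of (u - pi/6)^2 in the expansion is -1/4, so f′′(pi/6) = 2! * (-1/4) = -1/2.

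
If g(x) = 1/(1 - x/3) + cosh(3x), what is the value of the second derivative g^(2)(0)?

Add the two expansions coefficient-wise.
From the series, [x^2] g = 83/18; multiply by 2! = 2 to get 83/9.

83/9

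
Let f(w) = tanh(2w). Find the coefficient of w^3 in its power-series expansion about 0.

-8/3

[w^0] = 0;  [w^1] = 2;  [w^2] = 0;  [w^3] = -8/3.
So c_3 = f′′′(0)/3! = -8/3.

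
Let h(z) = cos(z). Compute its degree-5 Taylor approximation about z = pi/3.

-sqrt(3)*(z - pi/3)^5/240 + (z - pi/3)^4/48 + sqrt(3)*(z - pi/3)^3/12 - (z - pi/3)^2/4 - sqrt(3)*(z - pi/3)/2 + 1/2

Compute the successive derivatives at the expansion point and divide by k!.
h(pi/3) = 1/2
h′(pi/3) = -sqrt(3)/2
h′′(pi/3) = -1/2
h′′′(pi/3) = sqrt(3)/2
h^(4)(pi/3) = 1/2
h^(5)(pi/3) = -sqrt(3)/2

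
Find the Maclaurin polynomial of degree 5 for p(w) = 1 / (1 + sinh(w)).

-181*w^5/120 + 4*w^4/3 - 7*w^3/6 + w^2 - w + 1

Write 1/(1+u) = 1 - u + u^2 - u^3 + ... and substitute the series for u.
p(0) = 1
p′(0) = -1
p′′(0) = 2
p′′′(0) = -7
p^(4)(0) = 32
p^(5)(0) = -181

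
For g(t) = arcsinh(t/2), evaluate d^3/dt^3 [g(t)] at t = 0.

-1/8

From the series, [t^3] g = -1/48; multiply by 3! = 6 to get -1/8.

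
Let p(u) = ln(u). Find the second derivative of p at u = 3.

The coefficient of (u - 3)^2 in the expansion is -1/18, so p′′(3) = 2! * (-1/18) = -1/9.

-1/9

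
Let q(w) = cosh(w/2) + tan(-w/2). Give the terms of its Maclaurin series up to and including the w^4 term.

Add the two expansions coefficient-wise.
q(0) = 1
q′(0) = -1/2
q′′(0) = 1/4
q′′′(0) = -1/4
q^(4)(0) = 1/16
The Taylor polynomial is Σ q^(k)(0)/k! · w^k.

w^4/384 - w^3/24 + w^2/8 - w/2 + 1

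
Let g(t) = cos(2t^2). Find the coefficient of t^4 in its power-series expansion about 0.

[t^0] = 1;  [t^1] = 0;  [t^2] = 0;  [t^3] = 0;  [t^4] = -2.

-2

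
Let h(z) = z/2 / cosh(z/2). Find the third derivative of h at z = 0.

Divide the numerator series by the denominator series (power-series long division).
From the series, [z^3] h = -1/16; multiply by 3! = 6 to get -3/8.

-3/8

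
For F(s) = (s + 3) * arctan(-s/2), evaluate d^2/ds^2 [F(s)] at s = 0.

-1

Shift and add copies of the series according to the polynomial's terms.
The coefficient of s^2 in the expansion is -1/2, so F′′(0) = 2! * (-1/2) = -1.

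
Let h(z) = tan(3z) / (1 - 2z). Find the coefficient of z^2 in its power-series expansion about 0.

Multiply the two series term by term and collect like powers.
So c_2 = h′′(0)/2! = 6.

6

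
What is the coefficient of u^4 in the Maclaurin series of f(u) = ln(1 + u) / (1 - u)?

Multiply the numerator's expansion by the denominator's geometric series.

7/12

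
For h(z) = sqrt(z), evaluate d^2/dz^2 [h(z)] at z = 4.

From the series, [(z - 4)^2] h = -1/64; multiply by 2! = 2 to get -1/32.

-1/32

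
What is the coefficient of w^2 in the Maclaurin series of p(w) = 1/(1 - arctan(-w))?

Plug the Maclaurin series of the inner function into that of the outer and collect terms.
p(0) = 1
p′(0) = -1
p′′(0) = 2

1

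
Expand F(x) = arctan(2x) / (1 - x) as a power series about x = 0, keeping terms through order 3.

Write out both Maclaurin series and multiply, keeping only the needed powers.

-2*x^3/3 + 2*x^2 + 2*x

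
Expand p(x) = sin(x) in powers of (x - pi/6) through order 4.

(x - pi/6)^4/48 - sqrt(3)*(x - pi/6)^3/12 - (x - pi/6)^2/4 + sqrt(3)*(x - pi/6)/2 + 1/2

Use the known series and substitute for the argument.
[(x - pi/6)^0] = 1/2;  [(x - pi/6)^1] = sqrt(3)/2;  [(x - pi/6)^2] = -1/4;  [(x - pi/6)^3] = -sqrt(3)/12;  [(x - pi/6)^4] = 1/48.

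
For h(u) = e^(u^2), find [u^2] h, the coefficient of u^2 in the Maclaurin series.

1

h(0) = 1
h′(0) = 0
h′′(0) = 2
So c_2 = h′′(0)/2! = 1.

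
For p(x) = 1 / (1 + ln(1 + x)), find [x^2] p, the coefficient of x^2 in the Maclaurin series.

3/2

Expand as Σ (-1)^k u^k with u equal to the inner function's series.
p(0) = 1
p′(0) = -1
p′′(0) = 3
So c_2 = p′′(0)/2! = 3/2.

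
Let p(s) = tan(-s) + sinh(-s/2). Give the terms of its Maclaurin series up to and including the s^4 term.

Combine the two series term by term.
p(0) = 0
p′(0) = -3/2
p′′(0) = 0
p′′′(0) = -17/8
p^(4)(0) = 0
Dividing each by k! gives the coefficients c_0, ..., c_4.

-17*s^3/48 - 3*s/2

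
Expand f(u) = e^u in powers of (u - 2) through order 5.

(u - 2)^5*e^(2)/120 + (u - 2)^4*e^(2)/24 + (u - 2)^3*e^(2)/6 + (u - 2)^2*e^(2)/2 + (u - 2)*e^(2) + e^(2)

[(u - 2)^0] = e^(2);  [(u - 2)^1] = e^(2);  [(u - 2)^2] = e^(2)/2;  [(u - 2)^3] = e^(2)/6;  [(u - 2)^4] = e^(2)/24;  [(u - 2)^5] = e^(2)/120.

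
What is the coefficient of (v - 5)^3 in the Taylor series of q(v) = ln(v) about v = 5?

1/375

[(v - 5)^0] = ln(5);  [(v - 5)^1] = 1/5;  [(v - 5)^2] = -1/50;  [(v - 5)^3] = 1/375.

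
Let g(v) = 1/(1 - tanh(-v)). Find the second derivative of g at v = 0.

Plug the Maclaurin series of the inner function into that of the outer and collect terms.
From the series, [v^2] g = 1; multiply by 2! = 2 to get 2.

2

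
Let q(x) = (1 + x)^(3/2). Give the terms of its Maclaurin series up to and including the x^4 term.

3*x^4/128 - x^3/16 + 3*x^2/8 + 3*x/2 + 1

q(0) = 1
q′(0) = 3/2
q′′(0) = 3/4
q′′′(0) = -3/8
q^(4)(0) = 9/16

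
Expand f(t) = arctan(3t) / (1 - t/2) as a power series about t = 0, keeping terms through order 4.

Take the Cauchy product of the two expansions.

-33*t^4/8 - 33*t^3/4 + 3*t^2/2 + 3*t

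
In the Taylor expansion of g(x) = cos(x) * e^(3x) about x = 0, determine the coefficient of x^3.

Take the Cauchy product of the two expansions.
g(0) = 1
g′(0) = 3
g′′(0) = 8
g′′′(0) = 18
Dividing each by k! gives the coefficients c_0, ..., c_3.

3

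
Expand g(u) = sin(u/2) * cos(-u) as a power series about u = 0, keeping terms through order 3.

Take the Cauchy product of the two expansions.
[u^0] = 0;  [u^1] = 1/2;  [u^2] = 0;  [u^3] = -13/48.

-13*u^3/48 + u/2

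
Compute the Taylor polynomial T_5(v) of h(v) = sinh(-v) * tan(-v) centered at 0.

Expand each factor separately, then convolve coefficients.
h(0) = 0
h′(0) = 0
h′′(0) = 2
h′′′(0) = 0
h^(4)(0) = 12
h^(5)(0) = 0
The Taylor polynomial is Σ h^(k)(0)/k! · v^k.

v^4/2 + v^2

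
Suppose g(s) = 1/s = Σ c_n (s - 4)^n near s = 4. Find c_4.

1/1024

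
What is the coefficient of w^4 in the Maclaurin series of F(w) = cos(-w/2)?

[w^0] = 1;  [w^1] = 0;  [w^2] = -1/8;  [w^3] = 0;  [w^4] = 1/384.
So c_4 = F^(4)(0)/4! = 1/384.

1/384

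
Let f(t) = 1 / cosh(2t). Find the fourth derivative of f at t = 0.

80

Write the quotient as an unknown series and match coefficients against numerator = denominator · series.
The coefficient of t^4 in the expansion is 10/3, so f^(4)(0) = 4! * (10/3) = 80.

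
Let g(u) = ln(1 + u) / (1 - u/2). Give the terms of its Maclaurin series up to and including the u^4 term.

-u^4/12 + u^3/3 + u

Take the Cauchy product of the two expansions.
g(0) = 0
g′(0) = 1
g′′(0) = 0
g′′′(0) = 2
g^(4)(0) = -2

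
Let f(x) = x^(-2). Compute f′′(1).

6

From the series, [(x - 1)^2] f = 3; multiply by 2! = 2 to get 6.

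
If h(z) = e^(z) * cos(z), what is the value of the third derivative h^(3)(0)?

-2

Multiply the two series term by term and collect like powers.
The coefficient of z^3 in the expansion is -1/3, so h′′′(0) = 3! * (-1/3) = -2.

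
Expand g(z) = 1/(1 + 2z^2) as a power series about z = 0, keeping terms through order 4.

4*z^4 - 2*z^2 + 1

Differentiate repeatedly and evaluate at the center.
g(0) = 1
g′(0) = 0
g′′(0) = -4
g′′′(0) = 0
g^(4)(0) = 96
The Taylor polynomial is Σ g^(k)(0)/k! · z^k.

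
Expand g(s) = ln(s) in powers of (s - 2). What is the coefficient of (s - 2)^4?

-1/64

g(2) = ln(2)
g′(2) = 1/2
g′′(2) = -1/4
g′′′(2) = 1/4
g^(4)(2) = -3/8
Dividing each by k! gives the coefficients c_0, ..., c_4.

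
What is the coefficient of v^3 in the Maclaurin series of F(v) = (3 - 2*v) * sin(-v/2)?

1/16

Multiply each power in the prefactor through the base expansion.
F(0) = 0
F′(0) = -3/2
F′′(0) = 2
F′′′(0) = 3/8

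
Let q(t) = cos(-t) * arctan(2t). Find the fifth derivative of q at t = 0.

Expand each factor separately, then convolve coefficients.
The coefficient of t^5 in the expansion is 469/60, so q^(5)(0) = 5! * (469/60) = 938.

938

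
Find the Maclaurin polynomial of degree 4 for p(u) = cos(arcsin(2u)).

Plug the Maclaurin series of the inner function into that of the outer and collect terms.
[u^0] = 1;  [u^1] = 0;  [u^2] = -2;  [u^3] = 0;  [u^4] = -2.

-2*u^4 - 2*u^2 + 1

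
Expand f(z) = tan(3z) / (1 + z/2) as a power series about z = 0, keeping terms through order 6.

Multiply the two series term by term and collect like powers.
f(0) = 0
f′(0) = 3
f′′(0) = -3
f′′′(0) = 117/2
f^(4)(0) = -117
f^(5)(0) = 8361/2
f^(6)(0) = -25083/2
Then c_k = f^(k)(0)/k! gives each Taylor coefficient.

-2787*z^6/160 + 2787*z^5/80 - 39*z^4/8 + 39*z^3/4 - 3*z^2/2 + 3*z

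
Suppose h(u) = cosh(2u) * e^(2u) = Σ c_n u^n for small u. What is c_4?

Expand each factor separately, then convolve coefficients.
h(0) = 1
h′(0) = 2
h′′(0) = 8
h′′′(0) = 32
h^(4)(0) = 128

16/3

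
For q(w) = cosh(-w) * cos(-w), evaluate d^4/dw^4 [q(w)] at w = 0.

Expand each factor separately, then convolve coefficients.
The coefficient of w^4 in the expansion is -1/6, so q^(4)(0) = 4! * (-1/6) = -4.

-4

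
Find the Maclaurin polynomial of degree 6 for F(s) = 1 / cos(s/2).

Divide the numerator series by the denominator series (power-series long division).
[s^0] = 1;  [s^1] = 0;  [s^2] = 1/8;  [s^3] = 0;  [s^4] = 5/384;  [s^5] = 0;  [s^6] = 61/46080.

61*s^6/46080 + 5*s^4/384 + s^2/8 + 1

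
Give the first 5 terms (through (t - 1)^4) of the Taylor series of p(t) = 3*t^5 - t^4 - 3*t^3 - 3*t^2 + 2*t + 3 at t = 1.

Apply the Taylor formula c_k = f^(k)(a)/k!.
p(1) = 1
p′(1) = -2
p′′(1) = 24
p′′′(1) = 138
p^(4)(1) = 336

14*(t - 1)^4 + 23*(t - 1)^3 + 12*(t - 1)^2 - 2*(t - 1) + 1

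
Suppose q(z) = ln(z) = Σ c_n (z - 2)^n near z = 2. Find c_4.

Apply the Taylor formula c_k = f^(k)(a)/k!.
q(2) = ln(2)
q′(2) = 1/2
q′′(2) = -1/4
q′′′(2) = 1/4
q^(4)(2) = -3/8
So c_4 = q^(4)(2)/4! = -1/64.

-1/64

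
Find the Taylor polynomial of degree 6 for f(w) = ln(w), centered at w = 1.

[(w - 1)^0] = 0;  [(w - 1)^1] = 1;  [(w - 1)^2] = -1/2;  [(w - 1)^3] = 1/3;  [(w - 1)^4] = -1/4;  [(w - 1)^5] = 1/5;  [(w - 1)^6] = -1/6.

-(w - 1)^6/6 + (w - 1)^5/5 - (w - 1)^4/4 + (w - 1)^3/3 - (w - 1)^2/2 + (w - 1)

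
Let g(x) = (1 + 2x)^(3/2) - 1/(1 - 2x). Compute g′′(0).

-5

Add the two expansions coefficient-wise.
From the series, [x^2] g = -5/2; multiply by 2! = 2 to get -5.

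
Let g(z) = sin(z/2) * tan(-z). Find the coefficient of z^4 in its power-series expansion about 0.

-7/48

Multiply the two series term by term and collect like powers.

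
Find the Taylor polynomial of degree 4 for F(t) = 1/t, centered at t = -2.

F(-2) = -1/2
F′(-2) = -1/4
F′′(-2) = -1/4
F′′′(-2) = -3/8
F^(4)(-2) = -3/4
The Taylor polynomial is Σ F^(k)(-2)/k! · (t + 2)^k.

-(t + 2)^4/32 - (t + 2)^3/16 - (t + 2)^2/8 - (t + 2)/4 - 1/2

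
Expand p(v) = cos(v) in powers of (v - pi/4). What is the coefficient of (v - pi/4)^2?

Differentiate repeatedly and evaluate at the center.
p(pi/4) = sqrt(2)/2
p′(pi/4) = -sqrt(2)/2
p′′(pi/4) = -sqrt(2)/2
So c_2 = p′′(pi/4)/2! = -sqrt(2)/4.

-sqrt(2)/4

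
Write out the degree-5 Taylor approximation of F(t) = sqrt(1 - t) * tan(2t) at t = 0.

3701*t^5/960 - 35*t^4/24 + 29*t^3/12 - t^2 + 2*t

Multiply the two series term by term and collect like powers.
F(0) = 0
F′(0) = 2
F′′(0) = -2
F′′′(0) = 29/2
F^(4)(0) = -35
F^(5)(0) = 3701/8
Dividing each by k! gives the coefficients c_0, ..., c_5.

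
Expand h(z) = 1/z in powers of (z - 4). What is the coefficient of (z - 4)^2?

1/64

[(z - 4)^0] = 1/4;  [(z - 4)^1] = -1/16;  [(z - 4)^2] = 1/64.
So c_2 = h′′(4)/2! = 1/64.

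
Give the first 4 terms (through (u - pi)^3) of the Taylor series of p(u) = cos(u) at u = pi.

(u - pi)^2/2 - 1

Use the known series and substitute for the argument.
p(pi) = -1
p′(pi) = 0
p′′(pi) = 1
p′′′(pi) = 0
Dividing each by k! gives the coefficients c_0, ..., c_3.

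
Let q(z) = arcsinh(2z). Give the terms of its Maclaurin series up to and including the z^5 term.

Differentiate repeatedly and evaluate at the center.
q(0) = 0
q′(0) = 2
q′′(0) = 0
q′′′(0) = -8
q^(4)(0) = 0
q^(5)(0) = 288
Then c_k = q^(k)(0)/k! gives each Taylor coefficient.

12*z^5/5 - 4*z^3/3 + 2*z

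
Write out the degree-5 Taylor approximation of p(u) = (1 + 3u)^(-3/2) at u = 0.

-168399*u^5/256 + 25515*u^4/128 - 945*u^3/16 + 135*u^2/8 - 9*u/2 + 1

[u^0] = 1;  [u^1] = -9/2;  [u^2] = 135/8;  [u^3] = -945/16;  [u^4] = 25515/128;  [u^5] = -168399/256.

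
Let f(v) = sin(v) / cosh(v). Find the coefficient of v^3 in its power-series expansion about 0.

-2/3

Invert the denominator's series and multiply.
f(0) = 0
f′(0) = 1
f′′(0) = 0
f′′′(0) = -4
So c_3 = f′′′(0)/3! = -2/3.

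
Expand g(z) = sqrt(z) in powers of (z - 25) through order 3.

(z - 25)^3/50000 - (z - 25)^2/1000 + (z - 25)/10 + 5

[(z - 25)^0] = 5;  [(z - 25)^1] = 1/10;  [(z - 25)^2] = -1/1000;  [(z - 25)^3] = 1/50000.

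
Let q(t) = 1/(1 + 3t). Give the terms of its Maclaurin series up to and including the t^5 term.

q(0) = 1
q′(0) = -3
q′′(0) = 18
q′′′(0) = -162
q^(4)(0) = 1944
q^(5)(0) = -29160
Then c_k = q^(k)(0)/k! gives each Taylor coefficient.

-243*t^5 + 81*t^4 - 27*t^3 + 9*t^2 - 3*t + 1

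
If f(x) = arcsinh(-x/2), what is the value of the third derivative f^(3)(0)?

Differentiate repeatedly and evaluate at the center.
The coefficient of x^3 in the expansion is 1/48, so f′′′(0) = 3! * (1/48) = 1/8.

1/8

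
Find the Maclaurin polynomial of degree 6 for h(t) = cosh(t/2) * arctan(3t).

Multiply the two series term by term and collect like powers.
h(0) = 0
h′(0) = 3
h′′(0) = 0
h′′′(0) = -207/4
h^(4)(0) = 0
h^(5)(0) = 91167/16
h^(6)(0) = 0
The Taylor polynomial is Σ h^(k)(0)/k! · t^k.

30389*t^5/640 - 69*t^3/8 + 3*t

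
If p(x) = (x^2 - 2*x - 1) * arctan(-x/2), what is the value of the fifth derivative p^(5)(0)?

23/4

Distribute the polynomial across the series and collect like powers.
The coefficient of x^5 in the expansion is 23/480, so p^(5)(0) = 5! * (23/480) = 23/4.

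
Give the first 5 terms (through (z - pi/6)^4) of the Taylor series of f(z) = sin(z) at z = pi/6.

Compute the successive derivatives at the expansion point and divide by k!.
[(z - pi/6)^0] = 1/2;  [(z - pi/6)^1] = sqrt(3)/2;  [(z - pi/6)^2] = -1/4;  [(z - pi/6)^3] = -sqrt(3)/12;  [(z - pi/6)^4] = 1/48.

(z - pi/6)^4/48 - sqrt(3)*(z - pi/6)^3/12 - (z - pi/6)^2/4 + sqrt(3)*(z - pi/6)/2 + 1/2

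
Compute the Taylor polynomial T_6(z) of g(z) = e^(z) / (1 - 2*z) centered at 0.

Multiply the numerator's expansion by the denominator's geometric series.
g(0) = 1
g′(0) = 3
g′′(0) = 13
g′′′(0) = 79
g^(4)(0) = 633
g^(5)(0) = 6331
g^(6)(0) = 75973

75973*z^6/720 + 6331*z^5/120 + 211*z^4/8 + 79*z^3/6 + 13*z^2/2 + 3*z + 1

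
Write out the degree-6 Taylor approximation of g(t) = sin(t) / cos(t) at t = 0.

2*t^5/15 + t^3/3 + t

Write the quotient as an unknown series and match coefficients against numerator = denominator · series.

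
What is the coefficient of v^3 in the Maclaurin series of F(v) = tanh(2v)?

-8/3

F(0) = 0
F′(0) = 2
F′′(0) = 0
F′′′(0) = -16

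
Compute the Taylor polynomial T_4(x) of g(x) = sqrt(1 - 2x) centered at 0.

[x^0] = 1;  [x^1] = -1;  [x^2] = -1/2;  [x^3] = -1/2;  [x^4] = -5/8.

-5*x^4/8 - x^3/2 - x^2/2 - x + 1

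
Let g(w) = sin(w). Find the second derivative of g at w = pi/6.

-1/2

The coefficient of (w - pi/6)^2 in the expansion is -1/4, so g′′(pi/6) = 2! * (-1/4) = -1/2.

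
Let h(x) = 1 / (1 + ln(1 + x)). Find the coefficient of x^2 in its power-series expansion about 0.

Use the geometric series for the reciprocal, then substitute.

3/2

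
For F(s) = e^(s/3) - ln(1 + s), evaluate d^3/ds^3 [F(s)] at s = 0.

-53/27

Expand each term separately and add.
The coefficient of s^3 in the expansion is -53/162, so F′′′(0) = 3! * (-53/162) = -53/27.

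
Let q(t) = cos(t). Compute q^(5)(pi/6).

-1/2

The coefficient of (t - pi/6)^5 in the expansion is -1/240, so q^(5)(pi/6) = 5! * (-1/240) = -1/2.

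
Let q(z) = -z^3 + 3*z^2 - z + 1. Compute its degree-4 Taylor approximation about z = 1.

Compute the successive derivatives at the expansion point and divide by k!.
q(1) = 2
q′(1) = 2
q′′(1) = 0
q′′′(1) = -6
q^(4)(1) = 0

-(z - 1)^3 + 2*(z - 1) + 2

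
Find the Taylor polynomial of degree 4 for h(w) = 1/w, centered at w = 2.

(w - 2)^4/32 - (w - 2)^3/16 + (w - 2)^2/8 - (w - 2)/4 + 1/2

h(2) = 1/2
h′(2) = -1/4
h′′(2) = 1/4
h′′′(2) = -3/8
h^(4)(2) = 3/4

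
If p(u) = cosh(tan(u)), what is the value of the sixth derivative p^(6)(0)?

177

Plug the Maclaurin series of the inner function into that of the outer and collect terms.
From the series, [u^6] p = 59/240; multiply by 6! = 720 to get 177.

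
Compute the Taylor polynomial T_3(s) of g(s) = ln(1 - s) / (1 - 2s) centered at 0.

Multiply the two series term by term and collect like powers.
g(0) = 0
g′(0) = -1
g′′(0) = -5
g′′′(0) = -32
Then c_k = g^(k)(0)/k! gives each Taylor coefficient.

-16*s^3/3 - 5*s^2/2 - s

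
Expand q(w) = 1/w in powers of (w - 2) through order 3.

-(w - 2)^3/16 + (w - 2)^2/8 - (w - 2)/4 + 1/2

Use the known series and substitute for the argument.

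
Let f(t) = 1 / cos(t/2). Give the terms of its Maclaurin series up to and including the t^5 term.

Invert the denominator's series and multiply.

5*t^4/384 + t^2/8 + 1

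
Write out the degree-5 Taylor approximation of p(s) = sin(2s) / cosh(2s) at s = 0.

48*s^5/5 - 16*s^3/3 + 2*s

Write the quotient as an unknown series and match coefficients against numerator = denominator · series.
[s^0] = 0;  [s^1] = 2;  [s^2] = 0;  [s^3] = -16/3;  [s^4] = 0;  [s^5] = 48/5.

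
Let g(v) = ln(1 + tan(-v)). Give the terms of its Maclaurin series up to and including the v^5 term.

-2*v^5/3 - 7*v^4/12 - 2*v^3/3 - v^2/2 - v

Compose series: expand the inner function first, then feed it into the outer expansion.
g(0) = 0
g′(0) = -1
g′′(0) = -1
g′′′(0) = -4
g^(4)(0) = -14
g^(5)(0) = -80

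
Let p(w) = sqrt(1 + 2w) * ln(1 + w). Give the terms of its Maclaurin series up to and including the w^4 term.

5*w^4/6 - 2*w^3/3 + w^2/2 + w

Take the Cauchy product of the two expansions.
[w^0] = 0;  [w^1] = 1;  [w^2] = 1/2;  [w^3] = -2/3;  [w^4] = 5/6.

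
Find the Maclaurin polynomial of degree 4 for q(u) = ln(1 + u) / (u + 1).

-25*u^4/12 + 11*u^3/6 - 3*u^2/2 + u

Multiply the numerator's expansion by the denominator's geometric series.
q(0) = 0
q′(0) = 1
q′′(0) = -3
q′′′(0) = 11
q^(4)(0) = -50
The Taylor polynomial is Σ q^(k)(0)/k! · u^k.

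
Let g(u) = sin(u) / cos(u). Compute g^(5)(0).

Invert the denominator's series and multiply.
From the series, [u^5] g = 2/15; multiply by 5! = 120 to get 16.

16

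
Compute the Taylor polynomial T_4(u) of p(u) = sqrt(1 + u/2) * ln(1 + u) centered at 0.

-55*u^4/384 + 17*u^3/96 - u^2/4 + u

Take the Cauchy product of the two expansions.
p(0) = 0
p′(0) = 1
p′′(0) = -1/2
p′′′(0) = 17/16
p^(4)(0) = -55/16
Dividing each by k! gives the coefficients c_0, ..., c_4.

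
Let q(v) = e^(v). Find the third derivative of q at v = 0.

Differentiate repeatedly and evaluate at the center.
The coefficient of v^3 in the expansion is 1/6, so q′′′(0) = 3! * (1/6) = 1.

1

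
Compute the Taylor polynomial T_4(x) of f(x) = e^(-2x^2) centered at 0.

2*x^4 - 2*x^2 + 1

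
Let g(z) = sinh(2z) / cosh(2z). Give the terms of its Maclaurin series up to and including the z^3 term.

-8*z^3/3 + 2*z

Divide the numerator series by the denominator series (power-series long division).
g(0) = 0
g′(0) = 2
g′′(0) = 0
g′′′(0) = -16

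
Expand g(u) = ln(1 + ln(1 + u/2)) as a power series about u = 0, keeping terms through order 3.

Plug the Maclaurin series of the inner function into that of the outer and collect terms.
[u^0] = 0;  [u^1] = 1/2;  [u^2] = -1/4;  [u^3] = 7/48.

7*u^3/48 - u^2/4 + u/2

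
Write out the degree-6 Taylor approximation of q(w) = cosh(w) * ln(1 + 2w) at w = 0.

Write out both Maclaurin series and multiply, keeping only the needed powers.
q(0) = 0
q′(0) = 2
q′′(0) = -4
q′′′(0) = 22
q^(4)(0) = -120
q^(5)(0) = 938
q^(6)(0) = -9180

-51*w^6/4 + 469*w^5/60 - 5*w^4 + 11*w^3/3 - 2*w^2 + 2*w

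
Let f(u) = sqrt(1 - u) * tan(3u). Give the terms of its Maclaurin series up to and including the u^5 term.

19941*u^5/640 - 75*u^4/16 + 69*u^3/8 - 3*u^2/2 + 3*u

Take the Cauchy product of the two expansions.
f(0) = 0
f′(0) = 3
f′′(0) = -3
f′′′(0) = 207/4
f^(4)(0) = -225/2
f^(5)(0) = 59823/16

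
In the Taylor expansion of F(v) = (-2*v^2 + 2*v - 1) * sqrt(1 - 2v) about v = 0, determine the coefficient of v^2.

Distribute the polynomial across the series and collect like powers.
F(0) = -1
F′(0) = 3
F′′(0) = -7

-7/2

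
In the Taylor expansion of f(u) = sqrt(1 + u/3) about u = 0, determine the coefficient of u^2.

f(0) = 1
f′(0) = 1/6
f′′(0) = -1/36
The Taylor polynomial is Σ f^(k)(0)/k! · u^k.

-1/72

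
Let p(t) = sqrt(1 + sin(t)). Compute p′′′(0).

-1/8

Substitute the inner expansion into the outer series and collect powers.
The coefficient of t^3 in the expansion is -1/48, so p′′′(0) = 3! * (-1/48) = -1/8.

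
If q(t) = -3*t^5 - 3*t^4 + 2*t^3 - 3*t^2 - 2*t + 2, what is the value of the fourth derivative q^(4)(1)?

The coefficient of (t - 1)^4 in the expansion is -18, so q^(4)(1) = 4! * (-18) = -432.

-432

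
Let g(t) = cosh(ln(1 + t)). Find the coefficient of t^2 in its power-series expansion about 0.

1/2

Plug the Maclaurin series of the inner function into that of the outer and collect terms.
g(0) = 1
g′(0) = 0
g′′(0) = 1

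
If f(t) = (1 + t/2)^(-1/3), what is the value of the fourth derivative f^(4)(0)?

Compute the successive derivatives at the expansion point and divide by k!.
From the series, [t^4] f = 35/3888; multiply by 4! = 24 to get 35/162.

35/162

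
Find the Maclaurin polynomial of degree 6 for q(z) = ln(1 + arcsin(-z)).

Substitute the inner expansion into the outer series and collect powers.
q(0) = 0
q′(0) = -1
q′′(0) = -1
q′′′(0) = -3
q^(4)(0) = -10
q^(5)(0) = -53
q^(6)(0) = -304
Then c_k = q^(k)(0)/k! gives each Taylor coefficient.

-19*z^6/45 - 53*z^5/120 - 5*z^4/12 - z^3/2 - z^2/2 - z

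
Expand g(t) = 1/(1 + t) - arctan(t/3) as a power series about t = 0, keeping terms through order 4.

Combine the two series term by term.
g(0) = 1
g′(0) = -4/3
g′′(0) = 2
g′′′(0) = -160/27
g^(4)(0) = 24

t^4 - 80*t^3/81 + t^2 - 4*t/3 + 1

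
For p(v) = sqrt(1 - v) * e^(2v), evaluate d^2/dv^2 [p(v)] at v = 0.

Write out both Maclaurin series and multiply, keeping only the needed powers.
From the series, [v^2] p = 7/8; multiply by 2! = 2 to get 7/4.

7/4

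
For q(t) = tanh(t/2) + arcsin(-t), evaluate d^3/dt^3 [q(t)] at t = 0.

Expand each term separately and add.
From the series, [t^3] q = -5/24; multiply by 3! = 6 to get -5/4.

-5/4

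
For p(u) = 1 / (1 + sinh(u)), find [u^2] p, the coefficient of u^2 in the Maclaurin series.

1

Expand as Σ (-1)^k u^k with u equal to the inner function's series.
[u^0] = 1;  [u^1] = -1;  [u^2] = 1.
So c_2 = p′′(0)/2! = 1.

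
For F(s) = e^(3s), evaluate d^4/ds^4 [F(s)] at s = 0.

Use the known series and substitute for the argument.
The coefficient of s^4 in the expansion is 27/8, so F^(4)(0) = 4! * (27/8) = 81.

81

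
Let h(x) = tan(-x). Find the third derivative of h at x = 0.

The coefficient of x^3 in the expansion is -1/3, so h′′′(0) = 3! * (-1/3) = -2.

-2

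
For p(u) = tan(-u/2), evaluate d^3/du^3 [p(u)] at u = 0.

The coefficient of u^3 in the expansion is -1/24, so p′′′(0) = 3! * (-1/24) = -1/4.

-1/4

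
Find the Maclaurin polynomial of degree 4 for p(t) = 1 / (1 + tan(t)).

5*t^4/3 - 4*t^3/3 + t^2 - t + 1

Use the geometric series for the reciprocal, then substitute.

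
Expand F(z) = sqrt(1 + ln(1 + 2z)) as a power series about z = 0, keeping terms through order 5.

1609*z^5/120 - 143*z^4/24 + 17*z^3/6 - 3*z^2/2 + z + 1

Plug the Maclaurin series of the inner function into that of the outer and collect terms.
F(0) = 1
F′(0) = 1
F′′(0) = -3
F′′′(0) = 17
F^(4)(0) = -143
F^(5)(0) = 1609
Then c_k = F^(k)(0)/k! gives each Taylor coefficient.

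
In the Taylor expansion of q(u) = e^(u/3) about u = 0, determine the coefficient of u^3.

1/162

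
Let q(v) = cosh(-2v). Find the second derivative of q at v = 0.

From the series, [v^2] q = 2; multiply by 2! = 2 to get 4.

4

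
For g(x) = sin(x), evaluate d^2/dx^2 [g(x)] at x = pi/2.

Use the known series and substitute for the argument.
The coefficient of (x - pi/2)^2 in the expansion is -1/2, so g′′(pi/2) = 2! * (-1/2) = -1.

-1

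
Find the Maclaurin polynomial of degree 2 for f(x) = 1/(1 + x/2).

x^2/4 - x/2 + 1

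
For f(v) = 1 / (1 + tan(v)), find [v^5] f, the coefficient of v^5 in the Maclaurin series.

Expand as Σ (-1)^k u^k with u equal to the inner function's series.
f(0) = 1
f′(0) = -1
f′′(0) = 2
f′′′(0) = -8
f^(4)(0) = 40
f^(5)(0) = -256

-32/15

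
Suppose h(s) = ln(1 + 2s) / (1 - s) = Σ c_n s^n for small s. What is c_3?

8/3

Expand 1/(denominator) as a geometric series and multiply by the numerator's series.
h(0) = 0
h′(0) = 2
h′′(0) = 0
h′′′(0) = 16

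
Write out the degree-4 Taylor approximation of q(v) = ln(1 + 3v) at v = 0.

-81*v^4/4 + 9*v^3 - 9*v^2/2 + 3*v

Apply the Taylor formula c_k = f^(k)(a)/k!.
q(0) = 0
q′(0) = 3
q′′(0) = -9
q′′′(0) = 54
q^(4)(0) = -486
Then c_k = q^(k)(0)/k! gives each Taylor coefficient.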